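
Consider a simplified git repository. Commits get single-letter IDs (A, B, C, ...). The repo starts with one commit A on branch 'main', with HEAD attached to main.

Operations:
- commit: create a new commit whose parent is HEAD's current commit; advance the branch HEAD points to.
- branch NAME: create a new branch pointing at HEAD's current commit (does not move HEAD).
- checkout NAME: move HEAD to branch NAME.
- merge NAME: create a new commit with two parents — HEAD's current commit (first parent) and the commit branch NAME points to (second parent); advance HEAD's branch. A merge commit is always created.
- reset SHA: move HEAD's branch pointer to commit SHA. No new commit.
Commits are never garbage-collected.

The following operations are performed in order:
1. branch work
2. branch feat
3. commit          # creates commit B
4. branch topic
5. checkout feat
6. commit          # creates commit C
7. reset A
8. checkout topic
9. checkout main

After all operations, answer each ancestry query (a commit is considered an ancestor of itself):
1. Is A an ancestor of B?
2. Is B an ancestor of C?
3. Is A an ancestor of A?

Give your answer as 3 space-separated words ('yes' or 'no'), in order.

After op 1 (branch): HEAD=main@A [main=A work=A]
After op 2 (branch): HEAD=main@A [feat=A main=A work=A]
After op 3 (commit): HEAD=main@B [feat=A main=B work=A]
After op 4 (branch): HEAD=main@B [feat=A main=B topic=B work=A]
After op 5 (checkout): HEAD=feat@A [feat=A main=B topic=B work=A]
After op 6 (commit): HEAD=feat@C [feat=C main=B topic=B work=A]
After op 7 (reset): HEAD=feat@A [feat=A main=B topic=B work=A]
After op 8 (checkout): HEAD=topic@B [feat=A main=B topic=B work=A]
After op 9 (checkout): HEAD=main@B [feat=A main=B topic=B work=A]
ancestors(B) = {A,B}; A in? yes
ancestors(C) = {A,C}; B in? no
ancestors(A) = {A}; A in? yes

Answer: yes no yes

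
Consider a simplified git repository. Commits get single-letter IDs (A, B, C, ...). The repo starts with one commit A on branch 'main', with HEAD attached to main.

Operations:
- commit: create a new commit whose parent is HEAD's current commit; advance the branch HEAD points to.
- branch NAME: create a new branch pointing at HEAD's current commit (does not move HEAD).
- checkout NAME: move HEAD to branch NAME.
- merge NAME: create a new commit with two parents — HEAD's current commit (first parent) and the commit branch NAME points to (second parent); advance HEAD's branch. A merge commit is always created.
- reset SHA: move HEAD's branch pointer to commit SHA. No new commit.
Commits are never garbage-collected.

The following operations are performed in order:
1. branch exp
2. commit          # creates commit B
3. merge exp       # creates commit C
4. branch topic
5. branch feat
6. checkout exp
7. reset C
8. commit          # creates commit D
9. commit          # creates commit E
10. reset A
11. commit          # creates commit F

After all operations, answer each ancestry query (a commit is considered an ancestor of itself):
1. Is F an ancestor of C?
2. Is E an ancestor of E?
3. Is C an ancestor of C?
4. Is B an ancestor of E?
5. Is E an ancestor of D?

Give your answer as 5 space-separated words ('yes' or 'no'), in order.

Answer: no yes yes yes no

Derivation:
After op 1 (branch): HEAD=main@A [exp=A main=A]
After op 2 (commit): HEAD=main@B [exp=A main=B]
After op 3 (merge): HEAD=main@C [exp=A main=C]
After op 4 (branch): HEAD=main@C [exp=A main=C topic=C]
After op 5 (branch): HEAD=main@C [exp=A feat=C main=C topic=C]
After op 6 (checkout): HEAD=exp@A [exp=A feat=C main=C topic=C]
After op 7 (reset): HEAD=exp@C [exp=C feat=C main=C topic=C]
After op 8 (commit): HEAD=exp@D [exp=D feat=C main=C topic=C]
After op 9 (commit): HEAD=exp@E [exp=E feat=C main=C topic=C]
After op 10 (reset): HEAD=exp@A [exp=A feat=C main=C topic=C]
After op 11 (commit): HEAD=exp@F [exp=F feat=C main=C topic=C]
ancestors(C) = {A,B,C}; F in? no
ancestors(E) = {A,B,C,D,E}; E in? yes
ancestors(C) = {A,B,C}; C in? yes
ancestors(E) = {A,B,C,D,E}; B in? yes
ancestors(D) = {A,B,C,D}; E in? no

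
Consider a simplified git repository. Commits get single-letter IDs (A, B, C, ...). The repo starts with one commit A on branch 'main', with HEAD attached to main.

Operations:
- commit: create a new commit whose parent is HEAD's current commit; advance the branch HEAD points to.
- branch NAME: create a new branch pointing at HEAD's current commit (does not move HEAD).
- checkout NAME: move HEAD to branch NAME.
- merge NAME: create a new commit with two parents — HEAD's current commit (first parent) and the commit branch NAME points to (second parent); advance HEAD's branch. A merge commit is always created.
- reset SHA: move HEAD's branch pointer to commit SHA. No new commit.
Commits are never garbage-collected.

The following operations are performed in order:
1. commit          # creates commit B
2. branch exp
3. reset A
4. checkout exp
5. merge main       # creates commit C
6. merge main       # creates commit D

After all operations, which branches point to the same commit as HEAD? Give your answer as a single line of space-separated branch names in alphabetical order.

Answer: exp

Derivation:
After op 1 (commit): HEAD=main@B [main=B]
After op 2 (branch): HEAD=main@B [exp=B main=B]
After op 3 (reset): HEAD=main@A [exp=B main=A]
After op 4 (checkout): HEAD=exp@B [exp=B main=A]
After op 5 (merge): HEAD=exp@C [exp=C main=A]
After op 6 (merge): HEAD=exp@D [exp=D main=A]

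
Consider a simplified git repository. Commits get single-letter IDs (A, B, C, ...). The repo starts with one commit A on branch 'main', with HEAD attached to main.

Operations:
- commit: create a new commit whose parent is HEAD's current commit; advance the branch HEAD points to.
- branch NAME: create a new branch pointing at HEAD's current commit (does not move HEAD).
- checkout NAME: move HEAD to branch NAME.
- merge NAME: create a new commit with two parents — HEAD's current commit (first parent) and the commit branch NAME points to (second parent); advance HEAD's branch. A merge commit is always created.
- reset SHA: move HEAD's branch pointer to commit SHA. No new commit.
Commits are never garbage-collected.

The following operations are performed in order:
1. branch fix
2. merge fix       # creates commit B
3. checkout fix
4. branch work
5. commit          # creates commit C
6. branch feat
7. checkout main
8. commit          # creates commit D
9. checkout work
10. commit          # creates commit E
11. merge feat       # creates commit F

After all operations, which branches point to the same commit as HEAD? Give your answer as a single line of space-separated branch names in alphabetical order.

Answer: work

Derivation:
After op 1 (branch): HEAD=main@A [fix=A main=A]
After op 2 (merge): HEAD=main@B [fix=A main=B]
After op 3 (checkout): HEAD=fix@A [fix=A main=B]
After op 4 (branch): HEAD=fix@A [fix=A main=B work=A]
After op 5 (commit): HEAD=fix@C [fix=C main=B work=A]
After op 6 (branch): HEAD=fix@C [feat=C fix=C main=B work=A]
After op 7 (checkout): HEAD=main@B [feat=C fix=C main=B work=A]
After op 8 (commit): HEAD=main@D [feat=C fix=C main=D work=A]
After op 9 (checkout): HEAD=work@A [feat=C fix=C main=D work=A]
After op 10 (commit): HEAD=work@E [feat=C fix=C main=D work=E]
After op 11 (merge): HEAD=work@F [feat=C fix=C main=D work=F]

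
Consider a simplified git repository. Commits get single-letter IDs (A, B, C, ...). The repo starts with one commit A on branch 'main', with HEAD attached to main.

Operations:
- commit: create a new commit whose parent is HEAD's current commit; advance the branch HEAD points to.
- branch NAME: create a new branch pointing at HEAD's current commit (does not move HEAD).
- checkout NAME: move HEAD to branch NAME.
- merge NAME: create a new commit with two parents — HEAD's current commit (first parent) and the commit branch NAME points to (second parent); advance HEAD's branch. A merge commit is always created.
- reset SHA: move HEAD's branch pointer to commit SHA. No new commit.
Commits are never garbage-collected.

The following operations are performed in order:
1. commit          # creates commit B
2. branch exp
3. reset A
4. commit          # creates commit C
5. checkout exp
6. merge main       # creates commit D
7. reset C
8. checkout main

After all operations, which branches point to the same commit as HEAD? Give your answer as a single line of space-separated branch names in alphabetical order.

After op 1 (commit): HEAD=main@B [main=B]
After op 2 (branch): HEAD=main@B [exp=B main=B]
After op 3 (reset): HEAD=main@A [exp=B main=A]
After op 4 (commit): HEAD=main@C [exp=B main=C]
After op 5 (checkout): HEAD=exp@B [exp=B main=C]
After op 6 (merge): HEAD=exp@D [exp=D main=C]
After op 7 (reset): HEAD=exp@C [exp=C main=C]
After op 8 (checkout): HEAD=main@C [exp=C main=C]

Answer: exp main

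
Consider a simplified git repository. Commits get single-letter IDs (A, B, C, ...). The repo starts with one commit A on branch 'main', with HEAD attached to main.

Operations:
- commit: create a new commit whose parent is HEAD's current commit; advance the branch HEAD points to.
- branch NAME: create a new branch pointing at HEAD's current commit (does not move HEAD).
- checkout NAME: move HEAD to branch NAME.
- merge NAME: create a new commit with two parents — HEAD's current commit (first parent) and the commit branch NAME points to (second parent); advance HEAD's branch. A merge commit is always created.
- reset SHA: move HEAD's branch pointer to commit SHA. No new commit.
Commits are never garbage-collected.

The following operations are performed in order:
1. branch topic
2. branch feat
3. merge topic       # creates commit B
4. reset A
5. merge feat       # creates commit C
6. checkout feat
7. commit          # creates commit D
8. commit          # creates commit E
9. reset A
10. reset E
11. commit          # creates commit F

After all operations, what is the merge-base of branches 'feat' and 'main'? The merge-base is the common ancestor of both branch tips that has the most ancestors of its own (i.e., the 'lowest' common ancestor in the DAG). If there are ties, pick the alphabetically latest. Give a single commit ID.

After op 1 (branch): HEAD=main@A [main=A topic=A]
After op 2 (branch): HEAD=main@A [feat=A main=A topic=A]
After op 3 (merge): HEAD=main@B [feat=A main=B topic=A]
After op 4 (reset): HEAD=main@A [feat=A main=A topic=A]
After op 5 (merge): HEAD=main@C [feat=A main=C topic=A]
After op 6 (checkout): HEAD=feat@A [feat=A main=C topic=A]
After op 7 (commit): HEAD=feat@D [feat=D main=C topic=A]
After op 8 (commit): HEAD=feat@E [feat=E main=C topic=A]
After op 9 (reset): HEAD=feat@A [feat=A main=C topic=A]
After op 10 (reset): HEAD=feat@E [feat=E main=C topic=A]
After op 11 (commit): HEAD=feat@F [feat=F main=C topic=A]
ancestors(feat=F): ['A', 'D', 'E', 'F']
ancestors(main=C): ['A', 'C']
common: ['A']

Answer: A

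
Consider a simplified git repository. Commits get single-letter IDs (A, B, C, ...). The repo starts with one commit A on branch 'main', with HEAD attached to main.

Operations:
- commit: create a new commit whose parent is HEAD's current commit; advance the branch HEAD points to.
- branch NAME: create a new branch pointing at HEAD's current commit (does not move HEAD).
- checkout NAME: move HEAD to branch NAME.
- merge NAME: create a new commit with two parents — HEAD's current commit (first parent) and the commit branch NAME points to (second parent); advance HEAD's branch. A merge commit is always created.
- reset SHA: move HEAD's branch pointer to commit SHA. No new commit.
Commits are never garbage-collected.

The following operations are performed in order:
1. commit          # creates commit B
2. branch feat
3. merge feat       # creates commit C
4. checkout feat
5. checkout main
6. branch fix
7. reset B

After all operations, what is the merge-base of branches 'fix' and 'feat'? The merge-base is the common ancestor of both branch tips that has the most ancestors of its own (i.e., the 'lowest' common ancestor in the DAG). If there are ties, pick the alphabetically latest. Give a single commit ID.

After op 1 (commit): HEAD=main@B [main=B]
After op 2 (branch): HEAD=main@B [feat=B main=B]
After op 3 (merge): HEAD=main@C [feat=B main=C]
After op 4 (checkout): HEAD=feat@B [feat=B main=C]
After op 5 (checkout): HEAD=main@C [feat=B main=C]
After op 6 (branch): HEAD=main@C [feat=B fix=C main=C]
After op 7 (reset): HEAD=main@B [feat=B fix=C main=B]
ancestors(fix=C): ['A', 'B', 'C']
ancestors(feat=B): ['A', 'B']
common: ['A', 'B']

Answer: B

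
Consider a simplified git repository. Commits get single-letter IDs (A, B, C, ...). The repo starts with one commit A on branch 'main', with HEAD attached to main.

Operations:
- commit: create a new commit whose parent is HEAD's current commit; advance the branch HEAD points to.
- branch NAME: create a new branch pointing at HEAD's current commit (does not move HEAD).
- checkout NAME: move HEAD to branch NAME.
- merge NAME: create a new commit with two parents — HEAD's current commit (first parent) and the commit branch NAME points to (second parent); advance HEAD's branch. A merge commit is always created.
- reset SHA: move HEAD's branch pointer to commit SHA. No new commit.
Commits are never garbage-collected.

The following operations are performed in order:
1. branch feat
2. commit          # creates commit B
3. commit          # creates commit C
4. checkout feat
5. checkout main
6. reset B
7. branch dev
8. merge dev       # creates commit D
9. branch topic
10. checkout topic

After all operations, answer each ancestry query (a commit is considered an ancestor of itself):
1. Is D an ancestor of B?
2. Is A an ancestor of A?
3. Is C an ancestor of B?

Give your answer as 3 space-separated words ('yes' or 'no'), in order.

Answer: no yes no

Derivation:
After op 1 (branch): HEAD=main@A [feat=A main=A]
After op 2 (commit): HEAD=main@B [feat=A main=B]
After op 3 (commit): HEAD=main@C [feat=A main=C]
After op 4 (checkout): HEAD=feat@A [feat=A main=C]
After op 5 (checkout): HEAD=main@C [feat=A main=C]
After op 6 (reset): HEAD=main@B [feat=A main=B]
After op 7 (branch): HEAD=main@B [dev=B feat=A main=B]
After op 8 (merge): HEAD=main@D [dev=B feat=A main=D]
After op 9 (branch): HEAD=main@D [dev=B feat=A main=D topic=D]
After op 10 (checkout): HEAD=topic@D [dev=B feat=A main=D topic=D]
ancestors(B) = {A,B}; D in? no
ancestors(A) = {A}; A in? yes
ancestors(B) = {A,B}; C in? no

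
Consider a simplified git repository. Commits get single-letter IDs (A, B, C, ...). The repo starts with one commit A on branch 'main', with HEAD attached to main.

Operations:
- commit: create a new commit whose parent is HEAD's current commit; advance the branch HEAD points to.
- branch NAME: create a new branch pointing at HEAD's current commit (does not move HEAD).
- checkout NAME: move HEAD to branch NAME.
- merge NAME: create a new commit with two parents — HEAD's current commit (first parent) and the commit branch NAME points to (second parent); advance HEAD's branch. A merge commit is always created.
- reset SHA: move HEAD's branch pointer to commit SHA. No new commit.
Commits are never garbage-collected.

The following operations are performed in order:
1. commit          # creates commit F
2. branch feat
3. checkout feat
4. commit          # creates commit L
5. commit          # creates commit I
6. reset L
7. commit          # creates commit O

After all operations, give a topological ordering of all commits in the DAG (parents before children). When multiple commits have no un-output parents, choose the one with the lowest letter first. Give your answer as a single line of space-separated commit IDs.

Answer: A F L I O

Derivation:
After op 1 (commit): HEAD=main@F [main=F]
After op 2 (branch): HEAD=main@F [feat=F main=F]
After op 3 (checkout): HEAD=feat@F [feat=F main=F]
After op 4 (commit): HEAD=feat@L [feat=L main=F]
After op 5 (commit): HEAD=feat@I [feat=I main=F]
After op 6 (reset): HEAD=feat@L [feat=L main=F]
After op 7 (commit): HEAD=feat@O [feat=O main=F]
commit A: parents=[]
commit F: parents=['A']
commit I: parents=['L']
commit L: parents=['F']
commit O: parents=['L']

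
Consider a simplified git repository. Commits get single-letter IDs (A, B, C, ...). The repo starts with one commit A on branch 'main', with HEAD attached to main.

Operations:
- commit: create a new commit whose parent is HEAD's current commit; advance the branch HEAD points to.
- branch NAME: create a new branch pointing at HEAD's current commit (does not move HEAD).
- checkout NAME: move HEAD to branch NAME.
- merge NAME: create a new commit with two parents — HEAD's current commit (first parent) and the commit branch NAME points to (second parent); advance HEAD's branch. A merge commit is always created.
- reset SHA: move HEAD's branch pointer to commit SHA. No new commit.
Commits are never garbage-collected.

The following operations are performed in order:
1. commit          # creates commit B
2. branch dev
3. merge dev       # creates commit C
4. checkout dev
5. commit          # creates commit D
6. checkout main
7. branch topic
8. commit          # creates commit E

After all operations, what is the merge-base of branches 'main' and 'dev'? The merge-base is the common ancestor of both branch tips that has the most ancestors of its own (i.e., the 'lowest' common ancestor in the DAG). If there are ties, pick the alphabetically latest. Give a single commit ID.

After op 1 (commit): HEAD=main@B [main=B]
After op 2 (branch): HEAD=main@B [dev=B main=B]
After op 3 (merge): HEAD=main@C [dev=B main=C]
After op 4 (checkout): HEAD=dev@B [dev=B main=C]
After op 5 (commit): HEAD=dev@D [dev=D main=C]
After op 6 (checkout): HEAD=main@C [dev=D main=C]
After op 7 (branch): HEAD=main@C [dev=D main=C topic=C]
After op 8 (commit): HEAD=main@E [dev=D main=E topic=C]
ancestors(main=E): ['A', 'B', 'C', 'E']
ancestors(dev=D): ['A', 'B', 'D']
common: ['A', 'B']

Answer: B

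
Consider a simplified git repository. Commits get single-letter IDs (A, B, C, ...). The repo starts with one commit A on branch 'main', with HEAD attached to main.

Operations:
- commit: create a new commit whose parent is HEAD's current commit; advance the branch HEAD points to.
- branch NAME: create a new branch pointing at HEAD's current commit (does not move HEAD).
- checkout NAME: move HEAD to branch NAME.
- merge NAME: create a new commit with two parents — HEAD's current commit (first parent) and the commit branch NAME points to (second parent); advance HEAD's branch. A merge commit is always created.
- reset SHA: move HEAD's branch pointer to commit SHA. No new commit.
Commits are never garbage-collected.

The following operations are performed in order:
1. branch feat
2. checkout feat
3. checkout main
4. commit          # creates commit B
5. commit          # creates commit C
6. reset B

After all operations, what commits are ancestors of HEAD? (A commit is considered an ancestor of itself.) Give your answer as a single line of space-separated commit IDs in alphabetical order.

Answer: A B

Derivation:
After op 1 (branch): HEAD=main@A [feat=A main=A]
After op 2 (checkout): HEAD=feat@A [feat=A main=A]
After op 3 (checkout): HEAD=main@A [feat=A main=A]
After op 4 (commit): HEAD=main@B [feat=A main=B]
After op 5 (commit): HEAD=main@C [feat=A main=C]
After op 6 (reset): HEAD=main@B [feat=A main=B]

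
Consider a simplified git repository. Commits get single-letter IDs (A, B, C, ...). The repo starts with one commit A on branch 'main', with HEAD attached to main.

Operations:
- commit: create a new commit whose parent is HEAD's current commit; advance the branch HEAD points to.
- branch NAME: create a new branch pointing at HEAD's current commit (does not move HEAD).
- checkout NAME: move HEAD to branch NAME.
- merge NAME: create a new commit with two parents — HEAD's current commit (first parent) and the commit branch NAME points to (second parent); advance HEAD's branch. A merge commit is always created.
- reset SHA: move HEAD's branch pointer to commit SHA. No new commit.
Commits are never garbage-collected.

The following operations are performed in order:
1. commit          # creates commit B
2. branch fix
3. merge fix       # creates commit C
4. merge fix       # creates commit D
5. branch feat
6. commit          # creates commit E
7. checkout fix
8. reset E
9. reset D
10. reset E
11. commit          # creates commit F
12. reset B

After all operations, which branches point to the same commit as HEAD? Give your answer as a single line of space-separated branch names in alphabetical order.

After op 1 (commit): HEAD=main@B [main=B]
After op 2 (branch): HEAD=main@B [fix=B main=B]
After op 3 (merge): HEAD=main@C [fix=B main=C]
After op 4 (merge): HEAD=main@D [fix=B main=D]
After op 5 (branch): HEAD=main@D [feat=D fix=B main=D]
After op 6 (commit): HEAD=main@E [feat=D fix=B main=E]
After op 7 (checkout): HEAD=fix@B [feat=D fix=B main=E]
After op 8 (reset): HEAD=fix@E [feat=D fix=E main=E]
After op 9 (reset): HEAD=fix@D [feat=D fix=D main=E]
After op 10 (reset): HEAD=fix@E [feat=D fix=E main=E]
After op 11 (commit): HEAD=fix@F [feat=D fix=F main=E]
After op 12 (reset): HEAD=fix@B [feat=D fix=B main=E]

Answer: fix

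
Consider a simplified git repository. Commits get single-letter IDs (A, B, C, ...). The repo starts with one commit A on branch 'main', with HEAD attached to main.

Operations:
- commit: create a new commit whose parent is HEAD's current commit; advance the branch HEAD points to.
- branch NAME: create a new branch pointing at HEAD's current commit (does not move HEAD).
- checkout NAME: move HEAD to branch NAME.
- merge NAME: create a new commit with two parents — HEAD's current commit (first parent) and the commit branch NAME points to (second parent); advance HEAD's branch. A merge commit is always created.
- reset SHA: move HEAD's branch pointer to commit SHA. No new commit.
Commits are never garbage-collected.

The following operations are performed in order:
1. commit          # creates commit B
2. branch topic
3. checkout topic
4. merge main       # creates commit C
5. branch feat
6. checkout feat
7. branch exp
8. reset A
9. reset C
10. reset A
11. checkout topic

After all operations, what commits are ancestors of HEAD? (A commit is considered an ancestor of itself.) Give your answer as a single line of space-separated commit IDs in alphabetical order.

Answer: A B C

Derivation:
After op 1 (commit): HEAD=main@B [main=B]
After op 2 (branch): HEAD=main@B [main=B topic=B]
After op 3 (checkout): HEAD=topic@B [main=B topic=B]
After op 4 (merge): HEAD=topic@C [main=B topic=C]
After op 5 (branch): HEAD=topic@C [feat=C main=B topic=C]
After op 6 (checkout): HEAD=feat@C [feat=C main=B topic=C]
After op 7 (branch): HEAD=feat@C [exp=C feat=C main=B topic=C]
After op 8 (reset): HEAD=feat@A [exp=C feat=A main=B topic=C]
After op 9 (reset): HEAD=feat@C [exp=C feat=C main=B topic=C]
After op 10 (reset): HEAD=feat@A [exp=C feat=A main=B topic=C]
After op 11 (checkout): HEAD=topic@C [exp=C feat=A main=B topic=C]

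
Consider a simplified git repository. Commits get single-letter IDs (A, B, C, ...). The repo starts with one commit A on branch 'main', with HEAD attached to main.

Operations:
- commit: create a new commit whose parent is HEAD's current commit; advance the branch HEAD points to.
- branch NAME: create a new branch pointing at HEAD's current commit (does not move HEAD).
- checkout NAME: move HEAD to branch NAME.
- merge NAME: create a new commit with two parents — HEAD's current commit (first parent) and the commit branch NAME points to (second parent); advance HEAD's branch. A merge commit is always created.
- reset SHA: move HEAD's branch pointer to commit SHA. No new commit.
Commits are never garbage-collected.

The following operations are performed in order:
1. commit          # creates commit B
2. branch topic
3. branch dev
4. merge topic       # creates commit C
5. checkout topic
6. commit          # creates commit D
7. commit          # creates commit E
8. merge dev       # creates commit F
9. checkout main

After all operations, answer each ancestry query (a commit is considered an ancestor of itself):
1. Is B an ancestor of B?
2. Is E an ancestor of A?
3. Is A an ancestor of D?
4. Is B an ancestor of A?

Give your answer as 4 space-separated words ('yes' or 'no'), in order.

Answer: yes no yes no

Derivation:
After op 1 (commit): HEAD=main@B [main=B]
After op 2 (branch): HEAD=main@B [main=B topic=B]
After op 3 (branch): HEAD=main@B [dev=B main=B topic=B]
After op 4 (merge): HEAD=main@C [dev=B main=C topic=B]
After op 5 (checkout): HEAD=topic@B [dev=B main=C topic=B]
After op 6 (commit): HEAD=topic@D [dev=B main=C topic=D]
After op 7 (commit): HEAD=topic@E [dev=B main=C topic=E]
After op 8 (merge): HEAD=topic@F [dev=B main=C topic=F]
After op 9 (checkout): HEAD=main@C [dev=B main=C topic=F]
ancestors(B) = {A,B}; B in? yes
ancestors(A) = {A}; E in? no
ancestors(D) = {A,B,D}; A in? yes
ancestors(A) = {A}; B in? no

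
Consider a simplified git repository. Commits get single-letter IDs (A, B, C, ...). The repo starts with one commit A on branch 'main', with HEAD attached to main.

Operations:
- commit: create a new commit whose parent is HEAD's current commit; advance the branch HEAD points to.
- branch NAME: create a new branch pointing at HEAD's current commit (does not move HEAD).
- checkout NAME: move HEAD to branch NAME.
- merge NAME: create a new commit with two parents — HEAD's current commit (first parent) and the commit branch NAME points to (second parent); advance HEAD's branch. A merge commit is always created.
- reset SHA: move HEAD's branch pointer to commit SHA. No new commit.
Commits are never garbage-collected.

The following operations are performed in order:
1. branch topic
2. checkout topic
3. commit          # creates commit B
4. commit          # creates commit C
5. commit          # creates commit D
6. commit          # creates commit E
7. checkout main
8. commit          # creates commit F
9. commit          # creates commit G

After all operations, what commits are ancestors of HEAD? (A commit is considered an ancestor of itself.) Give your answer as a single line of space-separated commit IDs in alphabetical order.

After op 1 (branch): HEAD=main@A [main=A topic=A]
After op 2 (checkout): HEAD=topic@A [main=A topic=A]
After op 3 (commit): HEAD=topic@B [main=A topic=B]
After op 4 (commit): HEAD=topic@C [main=A topic=C]
After op 5 (commit): HEAD=topic@D [main=A topic=D]
After op 6 (commit): HEAD=topic@E [main=A topic=E]
After op 7 (checkout): HEAD=main@A [main=A topic=E]
After op 8 (commit): HEAD=main@F [main=F topic=E]
After op 9 (commit): HEAD=main@G [main=G topic=E]

Answer: A F G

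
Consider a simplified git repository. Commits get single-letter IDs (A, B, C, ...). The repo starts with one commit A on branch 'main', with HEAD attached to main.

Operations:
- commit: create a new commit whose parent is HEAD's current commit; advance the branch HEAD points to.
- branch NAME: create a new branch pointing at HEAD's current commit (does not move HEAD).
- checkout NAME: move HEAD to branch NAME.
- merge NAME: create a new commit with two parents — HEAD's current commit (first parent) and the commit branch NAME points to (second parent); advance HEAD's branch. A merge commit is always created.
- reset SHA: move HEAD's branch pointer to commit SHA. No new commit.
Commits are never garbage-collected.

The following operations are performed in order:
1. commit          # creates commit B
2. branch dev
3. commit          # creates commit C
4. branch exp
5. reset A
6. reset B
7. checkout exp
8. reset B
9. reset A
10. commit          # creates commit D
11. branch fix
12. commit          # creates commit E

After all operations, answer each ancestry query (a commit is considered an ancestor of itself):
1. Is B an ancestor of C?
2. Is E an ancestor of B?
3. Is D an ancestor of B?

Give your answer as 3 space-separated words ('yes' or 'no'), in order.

After op 1 (commit): HEAD=main@B [main=B]
After op 2 (branch): HEAD=main@B [dev=B main=B]
After op 3 (commit): HEAD=main@C [dev=B main=C]
After op 4 (branch): HEAD=main@C [dev=B exp=C main=C]
After op 5 (reset): HEAD=main@A [dev=B exp=C main=A]
After op 6 (reset): HEAD=main@B [dev=B exp=C main=B]
After op 7 (checkout): HEAD=exp@C [dev=B exp=C main=B]
After op 8 (reset): HEAD=exp@B [dev=B exp=B main=B]
After op 9 (reset): HEAD=exp@A [dev=B exp=A main=B]
After op 10 (commit): HEAD=exp@D [dev=B exp=D main=B]
After op 11 (branch): HEAD=exp@D [dev=B exp=D fix=D main=B]
After op 12 (commit): HEAD=exp@E [dev=B exp=E fix=D main=B]
ancestors(C) = {A,B,C}; B in? yes
ancestors(B) = {A,B}; E in? no
ancestors(B) = {A,B}; D in? no

Answer: yes no no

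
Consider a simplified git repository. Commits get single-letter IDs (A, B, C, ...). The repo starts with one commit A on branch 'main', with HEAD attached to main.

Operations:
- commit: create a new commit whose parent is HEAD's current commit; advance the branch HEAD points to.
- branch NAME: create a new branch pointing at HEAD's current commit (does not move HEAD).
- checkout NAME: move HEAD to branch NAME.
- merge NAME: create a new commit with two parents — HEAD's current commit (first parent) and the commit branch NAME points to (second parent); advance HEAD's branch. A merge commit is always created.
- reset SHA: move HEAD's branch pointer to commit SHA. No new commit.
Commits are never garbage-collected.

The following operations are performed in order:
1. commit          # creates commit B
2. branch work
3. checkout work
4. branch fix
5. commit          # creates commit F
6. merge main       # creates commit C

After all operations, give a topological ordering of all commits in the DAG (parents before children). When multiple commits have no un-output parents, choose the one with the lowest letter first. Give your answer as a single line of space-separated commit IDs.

After op 1 (commit): HEAD=main@B [main=B]
After op 2 (branch): HEAD=main@B [main=B work=B]
After op 3 (checkout): HEAD=work@B [main=B work=B]
After op 4 (branch): HEAD=work@B [fix=B main=B work=B]
After op 5 (commit): HEAD=work@F [fix=B main=B work=F]
After op 6 (merge): HEAD=work@C [fix=B main=B work=C]
commit A: parents=[]
commit B: parents=['A']
commit C: parents=['F', 'B']
commit F: parents=['B']

Answer: A B F C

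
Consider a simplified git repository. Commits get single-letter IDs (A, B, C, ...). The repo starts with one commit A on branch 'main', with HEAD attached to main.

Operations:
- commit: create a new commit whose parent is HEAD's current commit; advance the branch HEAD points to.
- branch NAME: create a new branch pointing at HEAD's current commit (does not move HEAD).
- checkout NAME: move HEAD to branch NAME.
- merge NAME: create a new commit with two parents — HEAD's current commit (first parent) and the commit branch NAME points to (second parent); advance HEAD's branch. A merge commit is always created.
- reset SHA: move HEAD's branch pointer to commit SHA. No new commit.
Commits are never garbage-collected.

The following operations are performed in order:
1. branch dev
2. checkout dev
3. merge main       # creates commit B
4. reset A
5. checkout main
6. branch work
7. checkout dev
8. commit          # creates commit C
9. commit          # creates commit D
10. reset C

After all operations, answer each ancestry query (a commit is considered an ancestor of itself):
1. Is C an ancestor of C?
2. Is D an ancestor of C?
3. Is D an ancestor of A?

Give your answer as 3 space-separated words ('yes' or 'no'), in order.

After op 1 (branch): HEAD=main@A [dev=A main=A]
After op 2 (checkout): HEAD=dev@A [dev=A main=A]
After op 3 (merge): HEAD=dev@B [dev=B main=A]
After op 4 (reset): HEAD=dev@A [dev=A main=A]
After op 5 (checkout): HEAD=main@A [dev=A main=A]
After op 6 (branch): HEAD=main@A [dev=A main=A work=A]
After op 7 (checkout): HEAD=dev@A [dev=A main=A work=A]
After op 8 (commit): HEAD=dev@C [dev=C main=A work=A]
After op 9 (commit): HEAD=dev@D [dev=D main=A work=A]
After op 10 (reset): HEAD=dev@C [dev=C main=A work=A]
ancestors(C) = {A,C}; C in? yes
ancestors(C) = {A,C}; D in? no
ancestors(A) = {A}; D in? no

Answer: yes no no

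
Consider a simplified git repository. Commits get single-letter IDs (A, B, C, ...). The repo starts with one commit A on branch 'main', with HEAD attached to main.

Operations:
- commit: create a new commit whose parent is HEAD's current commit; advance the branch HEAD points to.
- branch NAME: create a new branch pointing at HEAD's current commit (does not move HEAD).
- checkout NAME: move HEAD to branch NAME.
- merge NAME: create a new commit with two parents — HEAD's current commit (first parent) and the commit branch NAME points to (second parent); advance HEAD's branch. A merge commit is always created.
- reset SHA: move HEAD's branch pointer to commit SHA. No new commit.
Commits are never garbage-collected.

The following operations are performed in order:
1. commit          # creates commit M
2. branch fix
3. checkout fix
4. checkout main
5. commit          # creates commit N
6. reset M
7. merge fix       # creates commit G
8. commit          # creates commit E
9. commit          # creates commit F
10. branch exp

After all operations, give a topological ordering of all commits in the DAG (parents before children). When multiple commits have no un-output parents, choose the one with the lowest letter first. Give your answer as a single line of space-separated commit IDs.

Answer: A M G E F N

Derivation:
After op 1 (commit): HEAD=main@M [main=M]
After op 2 (branch): HEAD=main@M [fix=M main=M]
After op 3 (checkout): HEAD=fix@M [fix=M main=M]
After op 4 (checkout): HEAD=main@M [fix=M main=M]
After op 5 (commit): HEAD=main@N [fix=M main=N]
After op 6 (reset): HEAD=main@M [fix=M main=M]
After op 7 (merge): HEAD=main@G [fix=M main=G]
After op 8 (commit): HEAD=main@E [fix=M main=E]
After op 9 (commit): HEAD=main@F [fix=M main=F]
After op 10 (branch): HEAD=main@F [exp=F fix=M main=F]
commit A: parents=[]
commit E: parents=['G']
commit F: parents=['E']
commit G: parents=['M', 'M']
commit M: parents=['A']
commit N: parents=['M']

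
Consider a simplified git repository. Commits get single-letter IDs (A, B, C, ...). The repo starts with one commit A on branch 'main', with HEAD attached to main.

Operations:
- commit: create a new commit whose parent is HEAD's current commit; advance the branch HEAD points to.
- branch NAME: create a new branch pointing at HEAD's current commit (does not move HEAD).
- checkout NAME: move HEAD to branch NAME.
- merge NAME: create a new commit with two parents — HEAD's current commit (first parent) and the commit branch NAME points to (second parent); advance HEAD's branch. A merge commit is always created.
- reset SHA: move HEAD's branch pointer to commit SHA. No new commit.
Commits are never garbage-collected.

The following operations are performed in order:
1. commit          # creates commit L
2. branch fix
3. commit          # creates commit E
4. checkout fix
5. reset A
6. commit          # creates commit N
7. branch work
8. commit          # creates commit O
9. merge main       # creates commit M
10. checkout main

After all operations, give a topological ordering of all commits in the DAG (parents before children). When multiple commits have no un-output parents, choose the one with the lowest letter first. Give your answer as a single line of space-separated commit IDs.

Answer: A L E N O M

Derivation:
After op 1 (commit): HEAD=main@L [main=L]
After op 2 (branch): HEAD=main@L [fix=L main=L]
After op 3 (commit): HEAD=main@E [fix=L main=E]
After op 4 (checkout): HEAD=fix@L [fix=L main=E]
After op 5 (reset): HEAD=fix@A [fix=A main=E]
After op 6 (commit): HEAD=fix@N [fix=N main=E]
After op 7 (branch): HEAD=fix@N [fix=N main=E work=N]
After op 8 (commit): HEAD=fix@O [fix=O main=E work=N]
After op 9 (merge): HEAD=fix@M [fix=M main=E work=N]
After op 10 (checkout): HEAD=main@E [fix=M main=E work=N]
commit A: parents=[]
commit E: parents=['L']
commit L: parents=['A']
commit M: parents=['O', 'E']
commit N: parents=['A']
commit O: parents=['N']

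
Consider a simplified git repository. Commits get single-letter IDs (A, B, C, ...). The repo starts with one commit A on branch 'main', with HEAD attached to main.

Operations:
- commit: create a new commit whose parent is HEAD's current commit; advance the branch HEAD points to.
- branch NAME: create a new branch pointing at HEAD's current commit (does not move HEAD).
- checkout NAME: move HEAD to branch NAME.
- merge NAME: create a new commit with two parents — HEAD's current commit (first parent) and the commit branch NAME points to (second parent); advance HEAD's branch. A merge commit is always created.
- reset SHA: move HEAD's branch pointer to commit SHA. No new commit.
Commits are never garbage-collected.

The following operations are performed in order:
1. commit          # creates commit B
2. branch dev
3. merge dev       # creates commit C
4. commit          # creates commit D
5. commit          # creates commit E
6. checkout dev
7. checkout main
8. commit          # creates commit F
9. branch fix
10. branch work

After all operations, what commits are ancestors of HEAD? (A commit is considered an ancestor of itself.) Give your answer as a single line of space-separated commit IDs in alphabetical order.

After op 1 (commit): HEAD=main@B [main=B]
After op 2 (branch): HEAD=main@B [dev=B main=B]
After op 3 (merge): HEAD=main@C [dev=B main=C]
After op 4 (commit): HEAD=main@D [dev=B main=D]
After op 5 (commit): HEAD=main@E [dev=B main=E]
After op 6 (checkout): HEAD=dev@B [dev=B main=E]
After op 7 (checkout): HEAD=main@E [dev=B main=E]
After op 8 (commit): HEAD=main@F [dev=B main=F]
After op 9 (branch): HEAD=main@F [dev=B fix=F main=F]
After op 10 (branch): HEAD=main@F [dev=B fix=F main=F work=F]

Answer: A B C D E F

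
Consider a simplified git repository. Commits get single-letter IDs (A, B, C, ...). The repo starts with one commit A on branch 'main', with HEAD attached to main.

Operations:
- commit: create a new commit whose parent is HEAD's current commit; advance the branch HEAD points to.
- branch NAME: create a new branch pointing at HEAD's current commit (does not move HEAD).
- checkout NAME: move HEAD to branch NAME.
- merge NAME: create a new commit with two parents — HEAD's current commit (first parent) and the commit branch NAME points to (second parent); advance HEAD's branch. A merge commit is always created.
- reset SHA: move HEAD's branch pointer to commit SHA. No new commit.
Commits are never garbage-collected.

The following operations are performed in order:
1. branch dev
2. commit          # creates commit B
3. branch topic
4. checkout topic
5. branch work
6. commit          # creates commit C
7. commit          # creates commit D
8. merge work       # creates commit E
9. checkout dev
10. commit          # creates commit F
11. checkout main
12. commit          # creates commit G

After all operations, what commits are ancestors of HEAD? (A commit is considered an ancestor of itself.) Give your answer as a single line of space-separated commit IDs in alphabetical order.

Answer: A B G

Derivation:
After op 1 (branch): HEAD=main@A [dev=A main=A]
After op 2 (commit): HEAD=main@B [dev=A main=B]
After op 3 (branch): HEAD=main@B [dev=A main=B topic=B]
After op 4 (checkout): HEAD=topic@B [dev=A main=B topic=B]
After op 5 (branch): HEAD=topic@B [dev=A main=B topic=B work=B]
After op 6 (commit): HEAD=topic@C [dev=A main=B topic=C work=B]
After op 7 (commit): HEAD=topic@D [dev=A main=B topic=D work=B]
After op 8 (merge): HEAD=topic@E [dev=A main=B topic=E work=B]
After op 9 (checkout): HEAD=dev@A [dev=A main=B topic=E work=B]
After op 10 (commit): HEAD=dev@F [dev=F main=B topic=E work=B]
After op 11 (checkout): HEAD=main@B [dev=F main=B topic=E work=B]
After op 12 (commit): HEAD=main@G [dev=F main=G topic=E work=B]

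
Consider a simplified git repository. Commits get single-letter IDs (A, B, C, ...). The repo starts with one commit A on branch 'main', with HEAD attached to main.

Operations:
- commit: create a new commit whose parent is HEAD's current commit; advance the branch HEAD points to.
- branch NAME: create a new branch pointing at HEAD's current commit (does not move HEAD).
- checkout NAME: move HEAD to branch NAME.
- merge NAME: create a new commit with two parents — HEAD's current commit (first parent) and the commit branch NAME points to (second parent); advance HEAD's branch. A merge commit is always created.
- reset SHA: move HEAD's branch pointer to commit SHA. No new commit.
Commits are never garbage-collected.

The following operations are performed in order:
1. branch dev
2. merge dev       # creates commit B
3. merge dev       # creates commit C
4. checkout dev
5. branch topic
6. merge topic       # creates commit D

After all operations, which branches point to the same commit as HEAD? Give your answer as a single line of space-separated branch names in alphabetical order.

After op 1 (branch): HEAD=main@A [dev=A main=A]
After op 2 (merge): HEAD=main@B [dev=A main=B]
After op 3 (merge): HEAD=main@C [dev=A main=C]
After op 4 (checkout): HEAD=dev@A [dev=A main=C]
After op 5 (branch): HEAD=dev@A [dev=A main=C topic=A]
After op 6 (merge): HEAD=dev@D [dev=D main=C topic=A]

Answer: dev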